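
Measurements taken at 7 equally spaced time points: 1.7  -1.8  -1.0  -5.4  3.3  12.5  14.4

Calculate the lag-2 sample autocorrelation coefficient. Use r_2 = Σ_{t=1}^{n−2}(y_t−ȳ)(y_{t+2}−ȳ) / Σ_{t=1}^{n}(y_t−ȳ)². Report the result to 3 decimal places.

-0.084

Mean ȳ = (1.7 − 1.8 − 1.0 − 5.4 + 3.3 + 12.5 + 14.4)/7 = 3.3857
Deviations from mean: -1.6857, -5.1857, -4.3857, -8.7857, -0.0857, 9.1143, 11.0143
Σ(y_t−ȳ)(y_{t+2}−ȳ) = (7.3931) + (45.5602) + (0.3759) + (-80.0755) + (-0.9441) = -27.6904
Denominator Σ(y_t−ȳ)² = 330.5486
r_2 = -27.6904 / 330.5486 = -0.084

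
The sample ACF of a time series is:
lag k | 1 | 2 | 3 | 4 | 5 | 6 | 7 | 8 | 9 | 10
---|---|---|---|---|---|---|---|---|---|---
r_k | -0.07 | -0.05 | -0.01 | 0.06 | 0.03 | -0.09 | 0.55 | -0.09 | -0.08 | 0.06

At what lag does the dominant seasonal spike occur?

7

The largest autocorrelation is r_7 = 0.55; the remaining lags stay at or below 0.06.
The dominant spike at lag 7 indicates a seasonal period of 7.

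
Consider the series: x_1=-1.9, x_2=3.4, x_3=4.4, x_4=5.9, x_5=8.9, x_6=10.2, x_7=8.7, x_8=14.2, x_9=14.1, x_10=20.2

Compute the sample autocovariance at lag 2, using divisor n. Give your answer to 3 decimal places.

12.682

Mean x̄ = (-1.9 + 3.4 + 4.4 + 5.9 + 8.9 + 10.2 + 8.7 + 14.2 + 14.1 + 20.2)/10 = 8.8100
Σ_{t=1}^{8}(x_t−x̄)(x_{t+2}−x̄) = 126.8248
γ_2 = 126.8248 / 10 = 12.682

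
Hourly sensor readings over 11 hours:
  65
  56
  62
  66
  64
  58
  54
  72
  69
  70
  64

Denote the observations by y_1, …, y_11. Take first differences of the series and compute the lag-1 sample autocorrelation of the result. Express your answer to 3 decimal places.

-0.243

First differences Δy: -9, 6, 4, -2, -6, -4, 18, -3, 1, -6
Mean of differences = -0.1000
Numerator Σ(Δy_t−Δȳ)(Δy_{t+1}−Δȳ) = -135.6100
Denominator Σ(Δy_t−Δȳ)² = 558.9000
r_1(Δy) = -135.6100 / 558.9000 = -0.243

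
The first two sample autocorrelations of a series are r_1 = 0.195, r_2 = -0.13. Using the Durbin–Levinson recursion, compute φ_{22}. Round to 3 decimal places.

-0.175

φ_{22} = (r_2 − r_1²) / (1 − r_1²)
r_1² = (0.195)² = 0.038025
Numerator = -0.13 − 0.0380 = -0.1680; denominator = 1 − 0.0380 = 0.9620
φ_{22} = -0.1680 / 0.9620 = -0.175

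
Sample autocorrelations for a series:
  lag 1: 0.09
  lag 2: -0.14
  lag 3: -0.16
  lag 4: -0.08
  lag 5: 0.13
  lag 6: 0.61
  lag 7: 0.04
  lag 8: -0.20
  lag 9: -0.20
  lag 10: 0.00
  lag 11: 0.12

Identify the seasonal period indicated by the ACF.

6

The largest autocorrelation is r_6 = 0.61; the remaining lags stay at or below 0.13.
The dominant spike at lag 6 indicates a seasonal period of 6.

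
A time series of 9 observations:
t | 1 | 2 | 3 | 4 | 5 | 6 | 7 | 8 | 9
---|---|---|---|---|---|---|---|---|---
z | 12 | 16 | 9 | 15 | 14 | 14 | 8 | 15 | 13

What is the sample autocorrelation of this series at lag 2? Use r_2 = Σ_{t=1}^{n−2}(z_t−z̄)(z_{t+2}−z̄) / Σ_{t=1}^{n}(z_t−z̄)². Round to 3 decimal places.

0.073

Mean z̄ = (12 + 16 + 9 + 15 + 14 + 14 + 8 + 15 + 13)/9 = 12.8889
Σ(z_t−z̄)(z_{t+2}−z̄) = (3.4568) + (6.5679) + (-4.3210) + (2.3457) + (-5.4321) + (2.3457) + (-0.5432) = 4.4198
Denominator Σ(z_t−z̄)² = 60.8889
r_2 = 4.4198 / 60.8889 = 0.073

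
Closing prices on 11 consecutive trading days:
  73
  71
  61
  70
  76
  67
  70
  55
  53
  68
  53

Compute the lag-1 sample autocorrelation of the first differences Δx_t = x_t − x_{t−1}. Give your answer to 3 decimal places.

First differences Δx: -2, -10, 9, 6, -9, 3, -15, -2, 15, -15
Mean of differences = -2.0000
Numerator Σ(Δx_t−Δx̄)(Δx_{t+1}−Δx̄) = -377.0000
Denominator Σ(Δx_t−Δx̄)² = 950.0000
r_1(Δx) = -377.0000 / 950.0000 = -0.397

-0.397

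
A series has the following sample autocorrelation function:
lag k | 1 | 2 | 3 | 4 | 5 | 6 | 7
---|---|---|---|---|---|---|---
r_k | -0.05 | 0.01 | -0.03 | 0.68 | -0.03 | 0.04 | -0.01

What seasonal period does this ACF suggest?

4

The largest autocorrelation is r_4 = 0.68; the remaining lags stay at or below 0.04.
The dominant spike at lag 4 indicates a seasonal period of 4.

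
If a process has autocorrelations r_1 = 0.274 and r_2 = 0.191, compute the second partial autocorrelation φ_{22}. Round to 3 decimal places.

0.125

φ_{22} = (r_2 − r_1²) / (1 − r_1²)
r_1² = (0.274)² = 0.075076
Numerator = 0.191 − 0.0751 = 0.1159; denominator = 1 − 0.0751 = 0.9249
φ_{22} = 0.1159 / 0.9249 = 0.125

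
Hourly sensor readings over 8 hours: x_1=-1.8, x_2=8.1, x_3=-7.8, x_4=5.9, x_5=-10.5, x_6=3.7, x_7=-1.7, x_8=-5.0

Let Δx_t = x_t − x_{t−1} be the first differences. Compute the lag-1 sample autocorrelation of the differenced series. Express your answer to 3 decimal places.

-0.856

First differences Δx: 9.9, -15.9, 13.7, -16.4, 14.2, -5.4, -3.3
Mean of differences = -0.4571
Numerator Σ(Δx_t−Δx̄)(Δx_{t+1}−Δx̄) = -896.3490
Denominator Σ(Δx_t−Δx̄)² = 1047.6971
r_1(Δx) = -896.3490 / 1047.6971 = -0.856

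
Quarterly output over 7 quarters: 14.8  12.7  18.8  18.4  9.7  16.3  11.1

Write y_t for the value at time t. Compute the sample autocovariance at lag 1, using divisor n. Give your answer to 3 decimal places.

-3.591

Mean ȳ = (14.8 + 12.7 + 18.8 + 18.4 + 9.7 + 16.3 + 11.1)/7 = 14.5429
Deviations: 0.2571, -1.8429, 4.2571, 3.8571, -4.8429, 1.7571, -3.4429
Σ_{t=1}^{6}(y_t−ȳ)(y_{t+1}−ȳ) = -25.1376
γ_1 = -25.1376 / 7 = -3.591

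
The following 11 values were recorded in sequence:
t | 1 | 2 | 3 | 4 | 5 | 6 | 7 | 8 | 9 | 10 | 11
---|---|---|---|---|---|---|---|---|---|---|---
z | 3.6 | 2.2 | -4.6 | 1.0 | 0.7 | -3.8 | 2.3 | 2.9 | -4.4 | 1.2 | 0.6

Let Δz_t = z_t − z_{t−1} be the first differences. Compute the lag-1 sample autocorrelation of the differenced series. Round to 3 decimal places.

First differences Δz: -1.4, -6.8, 5.6, -0.3, -4.5, 6.1, 0.6, -7.3, 5.6, -0.6
Mean of differences = -0.3000
Numerator Σ(Δz_t−Δz̄)(Δz_{t+1}−Δz̄) = -101.6900
Denominator Σ(Δz_t−Δz̄)² = 221.5800
r_1(Δz) = -101.6900 / 221.5800 = -0.459

-0.459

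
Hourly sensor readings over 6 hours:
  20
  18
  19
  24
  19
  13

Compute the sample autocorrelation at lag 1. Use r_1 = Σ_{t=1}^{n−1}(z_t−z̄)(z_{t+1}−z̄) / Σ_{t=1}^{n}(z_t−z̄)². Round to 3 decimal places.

Mean z̄ = (20 + 18 + 19 + 24 + 19 + 13)/6 = 18.8333
Deviations from mean: 1.1667, -0.8333, 0.1667, 5.1667, 0.1667, -5.8333
Σ(z_t−z̄)(z_{t+1}−z̄) = (-0.9722) + (-0.1389) + (0.8611) + (0.8611) + (-0.9722) = -0.3611
Denominator Σ(z_t−z̄)² = 62.8333
r_1 = -0.3611 / 62.8333 = -0.006

-0.006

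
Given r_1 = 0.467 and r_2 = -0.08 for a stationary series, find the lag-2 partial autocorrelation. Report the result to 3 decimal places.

-0.381

φ_{22} = (r_2 − r_1²) / (1 − r_1²)
r_1² = (0.467)² = 0.218089
Numerator = -0.08 − 0.2181 = -0.2981; denominator = 1 − 0.2181 = 0.7819
φ_{22} = -0.2981 / 0.7819 = -0.381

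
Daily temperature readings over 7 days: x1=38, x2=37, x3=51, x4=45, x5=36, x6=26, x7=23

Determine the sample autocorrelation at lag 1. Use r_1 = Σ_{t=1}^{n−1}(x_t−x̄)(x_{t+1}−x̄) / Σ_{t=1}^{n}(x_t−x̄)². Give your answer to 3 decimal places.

0.473

Mean x̄ = (38 + 37 + 51 + 45 + 36 + 26 + 23)/7 = 36.5714
Numerator Σ_{t=1}^{6}(x_t−x̄)(x_{t+1}−x̄) = 273.1020
Denominator Σ(x_t−x̄)² = 577.7143
r_1 = 273.1020 / 577.7143 = 0.473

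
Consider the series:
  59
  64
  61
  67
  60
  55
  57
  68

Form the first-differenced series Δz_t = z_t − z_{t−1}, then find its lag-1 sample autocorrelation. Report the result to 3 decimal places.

First differences Δz: 5, -3, 6, -7, -5, 2, 11
Mean of differences = 1.2857
Numerator Σ(Δz_t−Δz̄)(Δz_{t+1}−Δz̄) = -20.6531
Denominator Σ(Δz_t−Δz̄)² = 257.4286
r_1(Δz) = -20.6531 / 257.4286 = -0.080

-0.080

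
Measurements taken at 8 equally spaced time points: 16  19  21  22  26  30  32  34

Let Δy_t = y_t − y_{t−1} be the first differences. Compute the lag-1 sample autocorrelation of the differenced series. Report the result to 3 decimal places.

First differences Δy: 3, 2, 1, 4, 4, 2, 2
Mean of differences = 2.5714
Numerator Σ(Δy_t−Δȳ)(Δy_{t+1}−Δȳ) = -0.0408
Denominator Σ(Δy_t−Δȳ)² = 7.7143
r_1(Δy) = -0.0408 / 7.7143 = -0.005

-0.005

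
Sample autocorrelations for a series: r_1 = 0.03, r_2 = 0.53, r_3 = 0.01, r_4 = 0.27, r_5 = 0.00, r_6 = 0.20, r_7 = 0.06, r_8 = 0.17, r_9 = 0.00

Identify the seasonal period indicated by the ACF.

2

The largest autocorrelation is r_2 = 0.53, with weaker echoes at lags 4 (0.27), 6 (0.20) and 8 (0.17); the remaining lags stay at or below 0.06.
The dominant spike at lag 2 indicates a seasonal period of 2.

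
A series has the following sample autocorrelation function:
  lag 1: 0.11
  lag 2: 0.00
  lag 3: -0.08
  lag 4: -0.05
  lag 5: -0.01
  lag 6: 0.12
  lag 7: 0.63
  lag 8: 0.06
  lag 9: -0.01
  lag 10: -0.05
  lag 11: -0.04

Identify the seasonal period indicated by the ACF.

The largest autocorrelation is r_7 = 0.63; the remaining lags stay at or below 0.12.
The dominant spike at lag 7 indicates a seasonal period of 7.

7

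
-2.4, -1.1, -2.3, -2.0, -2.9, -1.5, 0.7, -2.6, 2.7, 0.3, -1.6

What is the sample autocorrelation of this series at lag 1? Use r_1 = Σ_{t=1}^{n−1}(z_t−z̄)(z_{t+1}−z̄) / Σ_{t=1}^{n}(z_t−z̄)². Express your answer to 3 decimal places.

Mean z̄ = (-2.4 − 1.1 − 2.3 − 2.0 − 2.9 − 1.5 + 0.7 − 2.6 + 2.7 + 0.3 − 1.6)/11 = -1.1545
Numerator Σ_{t=1}^{10}(z_t−z̄)(z_{t+1}−z̄) = -1.0175
Denominator Σ(z_t−z̄)² = 29.4473
r_1 = -1.0175 / 29.4473 = -0.035

-0.035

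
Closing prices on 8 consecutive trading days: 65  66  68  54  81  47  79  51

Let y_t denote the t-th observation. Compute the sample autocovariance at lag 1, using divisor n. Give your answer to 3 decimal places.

Mean ȳ = (65 + 66 + 68 + 54 + 81 + 47 + 79 + 51)/8 = 63.8750
Σ_{t=1}^{7}(y_t−ȳ)(y_{t+1}−ȳ) = -937.6406
γ_1 = -937.6406 / 8 = -117.205

-117.205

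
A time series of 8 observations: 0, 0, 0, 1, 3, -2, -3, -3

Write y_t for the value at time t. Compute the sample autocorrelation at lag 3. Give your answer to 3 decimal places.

Mean ȳ = (0 + 0 + 0 + 1 + 3 − 2 − 3 − 3)/8 = -0.5000
Σ(y_t−ȳ)(y_{t+3}−ȳ) = (0.7500) + (1.7500) + (-0.7500) + (-3.7500) + (-8.7500) = -10.7500
Denominator Σ(y_t−ȳ)² = 30.0000
r_3 = -10.7500 / 30.0000 = -0.358

-0.358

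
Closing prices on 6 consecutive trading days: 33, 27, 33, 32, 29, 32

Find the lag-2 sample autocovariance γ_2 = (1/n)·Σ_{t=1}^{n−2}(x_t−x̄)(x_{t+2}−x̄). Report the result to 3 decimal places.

-0.500

Mean x̄ = (33 + 27 + 33 + 32 + 29 + 32)/6 = 31.0000
Σ_{t=1}^{4}(x_t−x̄)(x_{t+2}−x̄) = -3.0000
γ_2 = -3.0000 / 6 = -0.500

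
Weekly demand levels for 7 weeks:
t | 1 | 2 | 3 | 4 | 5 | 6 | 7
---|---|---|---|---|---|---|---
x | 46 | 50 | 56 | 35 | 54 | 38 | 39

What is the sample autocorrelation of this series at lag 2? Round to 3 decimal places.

Mean x̄ = (46 + 50 + 56 + 35 + 54 + 38 + 39)/7 = 45.4286
Numerator Σ_{t=1}^{5}(x_t−x̄)(x_{t+2}−x̄) = 71.3469
Denominator Σ(x_t−x̄)² = 411.7143
r_2 = 71.3469 / 411.7143 = 0.173

0.173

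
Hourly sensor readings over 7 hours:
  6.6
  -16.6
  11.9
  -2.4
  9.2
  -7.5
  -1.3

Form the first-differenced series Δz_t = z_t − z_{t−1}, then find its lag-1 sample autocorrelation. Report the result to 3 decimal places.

First differences Δz: -23.2, 28.5, -14.3, 11.6, -16.7, 6.2
Mean of differences = -1.3167
Numerator Σ(Δz_t−Δz̄)(Δz_{t+1}−Δz̄) = -1521.6419
Denominator Σ(Δz_t−Δz̄)² = 1996.4683
r_1(Δz) = -1521.6419 / 1996.4683 = -0.762

-0.762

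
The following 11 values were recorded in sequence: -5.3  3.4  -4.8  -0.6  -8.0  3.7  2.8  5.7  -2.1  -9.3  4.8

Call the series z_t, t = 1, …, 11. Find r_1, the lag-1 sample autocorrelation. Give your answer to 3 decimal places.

-0.265

Mean z̄ = (-5.3 + 3.4 − 4.8 − 0.6 − 8.0 + 3.7 + 2.8 + 5.7 − 2.1 − 9.3 + 4.8)/11 = -0.8818
Numerator Σ_{t=1}^{10}(z_t−z̄)(z_{t+1}−z̄) = -75.9103
Denominator Σ(z_t−z̄)² = 286.4564
r_1 = -75.9103 / 286.4564 = -0.265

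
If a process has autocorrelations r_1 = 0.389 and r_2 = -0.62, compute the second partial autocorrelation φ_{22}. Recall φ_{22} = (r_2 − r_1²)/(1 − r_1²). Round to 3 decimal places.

-0.909

φ_{22} = (r_2 − r_1²) / (1 − r_1²)
r_1² = (0.389)² = 0.151321
Numerator = -0.62 − 0.1513 = -0.7713; denominator = 1 − 0.1513 = 0.8487
φ_{22} = -0.7713 / 0.8487 = -0.909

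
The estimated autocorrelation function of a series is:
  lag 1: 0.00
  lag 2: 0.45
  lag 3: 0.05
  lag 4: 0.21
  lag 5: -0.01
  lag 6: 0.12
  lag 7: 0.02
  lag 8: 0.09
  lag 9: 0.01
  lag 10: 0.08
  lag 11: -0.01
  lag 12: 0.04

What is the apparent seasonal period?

2

The largest autocorrelation is r_2 = 0.45, with a weaker echo at lag 4 (0.21); the remaining lags stay at or below 0.12.
The dominant spike at lag 2 indicates a seasonal period of 2.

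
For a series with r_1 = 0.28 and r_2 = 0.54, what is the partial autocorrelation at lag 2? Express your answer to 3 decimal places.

0.501

φ_{22} = (r_2 − r_1²) / (1 − r_1²)
r_1² = (0.28)² = 0.0784
Numerator = 0.54 − 0.0784 = 0.4616; denominator = 1 − 0.0784 = 0.9216
φ_{22} = 0.4616 / 0.9216 = 0.501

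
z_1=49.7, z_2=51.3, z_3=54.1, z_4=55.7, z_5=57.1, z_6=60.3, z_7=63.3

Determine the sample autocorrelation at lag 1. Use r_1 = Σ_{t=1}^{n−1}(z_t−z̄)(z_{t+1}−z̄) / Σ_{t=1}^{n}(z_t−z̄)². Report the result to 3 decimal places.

0.540

Mean z̄ = (49.7 + 51.3 + 54.1 + 55.7 + 57.1 + 60.3 + 63.3)/7 = 55.9286
Deviations from mean: -6.2286, -4.6286, -1.8286, -0.2286, 1.1714, 4.3714, 7.3714
Numerator Σ_{t=1}^{6}(z_t−z̄)(z_{t+1}−z̄) = 74.7878
Denominator Σ(z_t−z̄)² = 138.4343
r_1 = 74.7878 / 138.4343 = 0.540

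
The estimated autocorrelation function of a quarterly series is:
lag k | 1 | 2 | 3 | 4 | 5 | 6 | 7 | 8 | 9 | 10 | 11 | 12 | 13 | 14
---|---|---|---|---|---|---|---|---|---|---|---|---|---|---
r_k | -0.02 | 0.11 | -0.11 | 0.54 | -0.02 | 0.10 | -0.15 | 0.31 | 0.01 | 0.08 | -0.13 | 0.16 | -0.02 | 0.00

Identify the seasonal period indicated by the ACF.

4

The largest autocorrelation is r_4 = 0.54, with weaker echoes at lags 8 (0.31) and 12 (0.16); the remaining lags stay at or below 0.11.
The dominant spike at lag 4 indicates a seasonal period of 4.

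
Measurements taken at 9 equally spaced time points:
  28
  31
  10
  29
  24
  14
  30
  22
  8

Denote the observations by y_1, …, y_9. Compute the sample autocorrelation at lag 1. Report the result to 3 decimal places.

-0.318

Mean ȳ = (28 + 31 + 10 + 29 + 24 + 14 + 30 + 22 + 8)/9 = 21.7778
Numerator Σ_{t=1}^{8}(y_t−ȳ)(y_{t+1}−ȳ) = -202.7160
Denominator Σ(y_t−ȳ)² = 637.5556
r_1 = -202.7160 / 637.5556 = -0.318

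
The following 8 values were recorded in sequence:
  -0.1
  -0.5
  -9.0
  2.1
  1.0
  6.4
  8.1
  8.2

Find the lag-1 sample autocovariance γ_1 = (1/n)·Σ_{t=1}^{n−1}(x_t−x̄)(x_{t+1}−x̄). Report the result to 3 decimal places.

11.488

Mean x̄ = (-0.1 − 0.5 − 9.0 + 2.1 + 1.0 + 6.4 + 8.1 + 8.2)/8 = 2.0250
Deviations: -2.1250, -2.5250, -11.0250, 0.0750, -1.0250, 4.3750, 6.0750, 6.1750
Σ_{t=1}^{7}(x_t−x̄)(x_{t+1}−x̄) = 91.9069
γ_1 = 91.9069 / 8 = 11.488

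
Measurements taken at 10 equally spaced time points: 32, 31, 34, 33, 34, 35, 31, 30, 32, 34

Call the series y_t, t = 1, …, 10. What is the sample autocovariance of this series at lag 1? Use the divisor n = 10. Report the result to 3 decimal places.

Mean ȳ = (32 + 31 + 34 + 33 + 34 + 35 + 31 + 30 + 32 + 34)/10 = 32.6000
Σ_{t=1}^{9}(y_t−ȳ)(y_{t+1}−ȳ) = 4.2400
γ_1 = 4.2400 / 10 = 0.424

0.424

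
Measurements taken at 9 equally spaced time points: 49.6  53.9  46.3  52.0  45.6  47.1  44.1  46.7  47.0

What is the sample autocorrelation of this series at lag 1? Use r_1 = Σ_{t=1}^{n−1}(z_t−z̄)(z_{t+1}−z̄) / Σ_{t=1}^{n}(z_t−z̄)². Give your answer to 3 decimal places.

Mean z̄ = (49.6 + 53.9 + 46.3 + 52.0 + 45.6 + 47.1 + 44.1 + 46.7 + 47.0)/9 = 48.0333
Numerator Σ_{t=1}^{8}(z_t−z̄)(z_{t+1}−z̄) = -4.9411
Denominator Σ(z_t−z̄)² = 80.7200
r_1 = -4.9411 / 80.7200 = -0.061

-0.061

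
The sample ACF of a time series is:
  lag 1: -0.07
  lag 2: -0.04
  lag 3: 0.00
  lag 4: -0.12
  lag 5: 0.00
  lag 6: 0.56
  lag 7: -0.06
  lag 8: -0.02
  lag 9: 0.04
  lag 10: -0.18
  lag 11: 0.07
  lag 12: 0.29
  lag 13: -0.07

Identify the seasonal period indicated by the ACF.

6

The largest autocorrelation is r_6 = 0.56, with a weaker echo at lag 12 (0.29); the remaining lags stay at or below 0.07.
The dominant spike at lag 6 indicates a seasonal period of 6.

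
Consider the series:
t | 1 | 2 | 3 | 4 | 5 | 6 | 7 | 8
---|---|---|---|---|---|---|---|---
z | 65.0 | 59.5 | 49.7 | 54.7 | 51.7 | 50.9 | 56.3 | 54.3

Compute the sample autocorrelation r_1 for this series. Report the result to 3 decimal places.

0.185

Mean z̄ = (65.0 + 59.5 + 49.7 + 54.7 + 51.7 + 50.9 + 56.3 + 54.3)/8 = 55.2625
Deviations from mean: 9.7375, 4.2375, -5.5625, -0.5625, -3.5625, -4.3625, 1.0375, -0.9625
Numerator Σ_{t=1}^{7}(z_t−z̄)(z_{t+1}−z̄) = 32.8411
Denominator Σ(z_t−z̄)² = 177.7588
r_1 = 32.8411 / 177.7588 = 0.185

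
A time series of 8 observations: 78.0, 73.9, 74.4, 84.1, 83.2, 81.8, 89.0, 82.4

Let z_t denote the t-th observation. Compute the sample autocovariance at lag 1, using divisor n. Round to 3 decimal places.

9.240

Mean z̄ = (78.0 + 73.9 + 74.4 + 84.1 + 83.2 + 81.8 + 89.0 + 82.4)/8 = 80.8500
Deviations: -2.8500, -6.9500, -6.4500, 3.2500, 2.3500, 0.9500, 8.1500, 1.5500
Σ_{t=1}^{7}(z_t−z̄)(z_{t+1}−z̄) = 73.9175
γ_1 = 73.9175 / 8 = 9.240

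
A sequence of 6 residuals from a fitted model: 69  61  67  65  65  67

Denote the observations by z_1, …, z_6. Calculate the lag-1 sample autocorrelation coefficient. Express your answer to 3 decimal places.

-0.619

Mean z̄ = (69 + 61 + 67 + 65 + 65 + 67)/6 = 65.6667
Deviations from mean: 3.3333, -4.6667, 1.3333, -0.6667, -0.6667, 1.3333
Σ(z_t−z̄)(z_{t+1}−z̄) = (-15.5556) + (-6.2222) + (-0.8889) + (0.4444) + (-0.8889) = -23.1111
Denominator Σ(z_t−z̄)² = 37.3333
r_1 = -23.1111 / 37.3333 = -0.619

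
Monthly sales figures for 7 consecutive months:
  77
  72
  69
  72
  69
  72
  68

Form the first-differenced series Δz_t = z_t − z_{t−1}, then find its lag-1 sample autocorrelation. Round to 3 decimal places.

-0.413

First differences Δz: -5, -3, 3, -3, 3, -4
Mean of differences = -1.5000
Numerator Σ(Δz_t−Δz̄)(Δz_{t+1}−Δz̄) = -26.2500
Denominator Σ(Δz_t−Δz̄)² = 63.5000
r_1(Δz) = -26.2500 / 63.5000 = -0.413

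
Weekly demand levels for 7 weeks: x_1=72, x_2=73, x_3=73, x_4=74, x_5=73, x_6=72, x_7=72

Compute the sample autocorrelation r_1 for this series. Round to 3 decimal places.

Mean x̄ = (72 + 73 + 73 + 74 + 73 + 72 + 72)/7 = 72.7143
Deviations from mean: -0.7143, 0.2857, 0.2857, 1.2857, 0.2857, -0.7143, -0.7143
Numerator Σ_{t=1}^{6}(x_t−x̄)(x_{t+1}−x̄) = 0.9184
Denominator Σ(x_t−x̄)² = 3.4286
r_1 = 0.9184 / 3.4286 = 0.268

0.268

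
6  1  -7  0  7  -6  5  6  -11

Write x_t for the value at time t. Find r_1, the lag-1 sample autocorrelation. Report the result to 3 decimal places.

-0.311

Mean x̄ = (6 + 1 − 7 + 0 + 7 − 6 + 5 + 6 − 11)/9 = 0.1111
Numerator Σ_{t=1}^{8}(x_t−x̄)(x_{t+1}−x̄) = -109.6790
Denominator Σ(x_t−x̄)² = 352.8889
r_1 = -109.6790 / 352.8889 = -0.311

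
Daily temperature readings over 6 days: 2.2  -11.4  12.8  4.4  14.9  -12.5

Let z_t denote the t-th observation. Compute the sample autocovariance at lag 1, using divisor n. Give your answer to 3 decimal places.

Mean z̄ = (2.2 − 11.4 + 12.8 + 4.4 + 14.9 − 12.5)/6 = 1.7333
Σ_{t=1}^{5}(z_t−z̄)(z_{t+1}−z̄) = -274.2544
γ_1 = -274.2544 / 6 = -45.709

-45.709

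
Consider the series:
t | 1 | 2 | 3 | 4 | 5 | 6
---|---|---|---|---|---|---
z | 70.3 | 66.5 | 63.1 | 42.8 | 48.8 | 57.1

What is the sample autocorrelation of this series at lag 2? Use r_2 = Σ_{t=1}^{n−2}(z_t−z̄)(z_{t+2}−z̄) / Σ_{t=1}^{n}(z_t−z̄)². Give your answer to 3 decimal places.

-0.174

Mean z̄ = (70.3 + 66.5 + 63.1 + 42.8 + 48.8 + 57.1)/6 = 58.1000
Deviations from mean: 12.2000, 8.4000, 5.0000, -15.3000, -9.3000, -1.0000
Σ(z_t−z̄)(z_{t+2}−z̄) = (61.0000) + (-128.5200) + (-46.5000) + (15.3000) = -98.7200
Denominator Σ(z_t−z̄)² = 565.9800
r_2 = -98.7200 / 565.9800 = -0.174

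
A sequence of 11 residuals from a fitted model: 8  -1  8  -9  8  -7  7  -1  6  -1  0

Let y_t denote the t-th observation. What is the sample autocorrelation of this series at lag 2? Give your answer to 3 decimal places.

Mean ȳ = (8 − 1 + 8 − 9 + 8 − 7 + 7 − 1 + 6 − 1 + 0)/11 = 1.6364
Numerator Σ_{t=1}^{9}(y_t−ȳ)(y_{t+2}−ȳ) = 281.0083
Denominator Σ(y_t−ȳ)² = 380.5455
r_2 = 281.0083 / 380.5455 = 0.738

0.738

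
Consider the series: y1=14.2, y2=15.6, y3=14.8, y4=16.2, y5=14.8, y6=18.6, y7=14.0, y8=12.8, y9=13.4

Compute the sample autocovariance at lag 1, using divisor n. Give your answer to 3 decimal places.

0.048

Mean ȳ = (14.2 + 15.6 + 14.8 + 16.2 + 14.8 + 18.6 + 14.0 + 12.8 + 13.4)/9 = 14.9333
Σ_{t=1}^{8}(y_t−ȳ)(y_{t+1}−ȳ) = 0.4356
γ_1 = 0.4356 / 9 = 0.048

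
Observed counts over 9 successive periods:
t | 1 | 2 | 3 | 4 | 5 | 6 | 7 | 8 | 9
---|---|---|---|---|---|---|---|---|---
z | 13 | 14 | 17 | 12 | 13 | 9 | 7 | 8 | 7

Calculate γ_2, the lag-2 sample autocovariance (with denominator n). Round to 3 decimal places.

4.294

Mean z̄ = (13 + 14 + 17 + 12 + 13 + 9 + 7 + 8 + 7)/9 = 11.1111
Σ_{t=1}^{7}(z_t−z̄)(z_{t+2}−z̄) = 38.6420
γ_2 = 38.6420 / 9 = 4.294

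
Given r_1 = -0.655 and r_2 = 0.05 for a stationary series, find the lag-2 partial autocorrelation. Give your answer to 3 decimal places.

-0.664

φ_{22} = (r_2 − r_1²) / (1 − r_1²)
r_1² = (-0.655)² = 0.429025
Numerator = 0.05 − 0.4290 = -0.3790; denominator = 1 − 0.4290 = 0.5710
φ_{22} = -0.3790 / 0.5710 = -0.664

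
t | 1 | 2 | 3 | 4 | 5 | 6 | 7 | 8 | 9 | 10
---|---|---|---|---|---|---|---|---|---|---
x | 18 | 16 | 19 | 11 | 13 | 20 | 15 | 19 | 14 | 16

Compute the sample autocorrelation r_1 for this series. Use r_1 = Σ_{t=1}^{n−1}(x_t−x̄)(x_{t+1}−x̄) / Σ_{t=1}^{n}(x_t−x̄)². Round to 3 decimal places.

-0.324

Mean x̄ = (18 + 16 + 19 + 11 + 13 + 20 + 15 + 19 + 14 + 16)/10 = 16.1000
Numerator Σ_{t=1}^{9}(x_t−x̄)(x_{t+1}−x̄) = -24.9100
Denominator Σ(x_t−x̄)² = 76.9000
r_1 = -24.9100 / 76.9000 = -0.324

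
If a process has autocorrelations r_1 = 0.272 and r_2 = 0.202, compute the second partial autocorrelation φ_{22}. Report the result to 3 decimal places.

0.138

φ_{22} = (r_2 − r_1²) / (1 − r_1²)
r_1² = (0.272)² = 0.073984
Numerator = 0.202 − 0.0740 = 0.1280; denominator = 1 − 0.0740 = 0.9260
φ_{22} = 0.1280 / 0.9260 = 0.138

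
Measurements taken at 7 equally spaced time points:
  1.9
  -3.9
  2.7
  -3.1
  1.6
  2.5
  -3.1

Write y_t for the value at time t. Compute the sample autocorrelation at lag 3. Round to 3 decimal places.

Mean ȳ = (1.9 − 3.9 + 2.7 − 3.1 + 1.6 + 2.5 − 3.1)/7 = -0.2000
Deviations from mean: 2.1000, -3.7000, 2.9000, -2.9000, 1.8000, 2.7000, -2.9000
Numerator Σ_{t=1}^{4}(y_t−ȳ)(y_{t+3}−ȳ) = 3.4900
Denominator Σ(y_t−ȳ)² = 53.8600
r_3 = 3.4900 / 53.8600 = 0.065

0.065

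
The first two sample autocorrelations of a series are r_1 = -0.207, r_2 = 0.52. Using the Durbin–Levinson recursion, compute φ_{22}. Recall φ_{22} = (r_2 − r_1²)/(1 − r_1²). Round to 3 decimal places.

0.499

φ_{22} = (r_2 − r_1²) / (1 − r_1²)
r_1² = (-0.207)² = 0.042849
Numerator = 0.52 − 0.0428 = 0.4772; denominator = 1 − 0.0428 = 0.9572
φ_{22} = 0.4772 / 0.9572 = 0.499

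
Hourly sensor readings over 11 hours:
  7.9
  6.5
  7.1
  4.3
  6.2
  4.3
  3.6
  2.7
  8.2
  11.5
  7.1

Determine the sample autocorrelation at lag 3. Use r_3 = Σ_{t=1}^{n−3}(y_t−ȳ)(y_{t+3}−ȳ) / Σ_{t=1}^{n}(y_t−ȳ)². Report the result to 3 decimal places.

-0.314

Mean ȳ = (7.9 + 6.5 + 7.1 + 4.3 + 6.2 + 4.3 + 3.6 + 2.7 + 8.2 + 11.5 + 7.1)/11 = 6.3091
Numerator Σ_{t=1}^{8}(y_t−ȳ)(y_{t+3}−ȳ) = -19.6857
Denominator Σ(y_t−ȳ)² = 62.7891
r_3 = -19.6857 / 62.7891 = -0.314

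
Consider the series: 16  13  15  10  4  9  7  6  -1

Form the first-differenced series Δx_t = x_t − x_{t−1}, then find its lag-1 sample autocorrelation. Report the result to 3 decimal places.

First differences Δx: -3, 2, -5, -6, 5, -2, -1, -7
Mean of differences = -2.1250
Numerator Σ(Δx_t−Δx̄)(Δx_{t+1}−Δx̄) = -36.3906
Denominator Σ(Δx_t−Δx̄)² = 116.8750
r_1(Δx) = -36.3906 / 116.8750 = -0.311

-0.311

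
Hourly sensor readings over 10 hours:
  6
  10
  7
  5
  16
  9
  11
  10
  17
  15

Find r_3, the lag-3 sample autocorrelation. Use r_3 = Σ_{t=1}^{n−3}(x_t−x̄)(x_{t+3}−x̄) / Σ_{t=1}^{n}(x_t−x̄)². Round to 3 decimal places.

0.090

Mean x̄ = (6 + 10 + 7 + 5 + 16 + 9 + 11 + 10 + 17 + 15)/10 = 10.6000
Numerator Σ_{t=1}^{7}(x_t−x̄)(x_{t+3}−x̄) = 14.3200
Denominator Σ(x_t−x̄)² = 158.4000
r_3 = 14.3200 / 158.4000 = 0.090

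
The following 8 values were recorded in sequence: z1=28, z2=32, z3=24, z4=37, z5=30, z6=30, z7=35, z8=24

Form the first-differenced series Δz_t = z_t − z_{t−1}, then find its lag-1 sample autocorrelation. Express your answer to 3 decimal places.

-0.635

First differences Δz: 4, -8, 13, -7, 0, 5, -11
Mean of differences = -0.5714
Numerator Σ(Δz_t−Δz̄)(Δz_{t+1}−Δz̄) = -280.6122
Denominator Σ(Δz_t−Δz̄)² = 441.7143
r_1(Δz) = -280.6122 / 441.7143 = -0.635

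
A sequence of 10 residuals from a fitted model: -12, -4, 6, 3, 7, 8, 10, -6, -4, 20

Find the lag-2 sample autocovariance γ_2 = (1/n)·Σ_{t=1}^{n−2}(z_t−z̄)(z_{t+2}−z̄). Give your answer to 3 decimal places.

Mean z̄ = (-12 − 4 + 6 + 3 + 7 + 8 + 10 − 6 − 4 + 20)/10 = 2.8000
Σ_{t=1}^{8}(z_t−z̄)(z_{t+2}−z̄) = -250.0800
γ_2 = -250.0800 / 10 = -25.008

-25.008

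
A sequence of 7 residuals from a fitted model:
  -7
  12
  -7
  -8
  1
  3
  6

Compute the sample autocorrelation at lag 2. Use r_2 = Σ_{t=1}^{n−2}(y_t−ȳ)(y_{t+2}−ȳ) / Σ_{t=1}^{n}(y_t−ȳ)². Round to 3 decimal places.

Mean ȳ = (-7 + 12 − 7 − 8 + 1 + 3 + 6)/7 = 0.0000
Deviations from mean: -7.0000, 12.0000, -7.0000, -8.0000, 1.0000, 3.0000, 6.0000
Numerator Σ_{t=1}^{5}(y_t−ȳ)(y_{t+2}−ȳ) = -72.0000
Denominator Σ(y_t−ȳ)² = 352.0000
r_2 = -72.0000 / 352.0000 = -0.205

-0.205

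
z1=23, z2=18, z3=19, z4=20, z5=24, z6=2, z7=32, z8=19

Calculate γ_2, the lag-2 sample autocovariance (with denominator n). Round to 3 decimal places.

Mean z̄ = (23 + 18 + 19 + 20 + 24 + 2 + 32 + 19)/8 = 19.6250
Σ_{t=1}^{6}(z_t−z̄)(z_{t+2}−z̄) = 53.0938
γ_2 = 53.0938 / 8 = 6.637

6.637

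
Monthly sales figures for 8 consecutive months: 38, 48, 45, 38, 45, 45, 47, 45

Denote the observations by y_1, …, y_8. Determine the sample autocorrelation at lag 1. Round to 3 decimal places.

Mean ȳ = (38 + 48 + 45 + 38 + 45 + 45 + 47 + 45)/8 = 43.8750
Σ(y_t−ȳ)(y_{t+1}−ȳ) = (-24.2344) + (4.6406) + (-6.6094) + (-6.6094) + (1.2656) + (3.5156) + (3.5156) = -24.5156
Denominator Σ(y_t−ȳ)² = 100.8750
r_1 = -24.5156 / 100.8750 = -0.243

-0.243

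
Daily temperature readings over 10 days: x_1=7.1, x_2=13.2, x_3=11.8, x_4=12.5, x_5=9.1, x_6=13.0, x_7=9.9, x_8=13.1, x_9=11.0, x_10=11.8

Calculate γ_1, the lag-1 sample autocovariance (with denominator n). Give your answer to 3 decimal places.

Mean x̄ = (7.1 + 13.2 + 11.8 + 12.5 + 9.1 + 13.0 + 9.9 + 13.1 + 11.0 + 11.8)/10 = 11.2500
Σ_{t=1}^{9}(x_t−x̄)(x_{t+1}−x̄) = -18.2425
γ_1 = -18.2425 / 10 = -1.824

-1.824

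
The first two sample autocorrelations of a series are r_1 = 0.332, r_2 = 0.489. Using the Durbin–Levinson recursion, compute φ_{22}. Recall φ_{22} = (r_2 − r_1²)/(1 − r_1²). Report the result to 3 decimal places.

φ_{22} = (r_2 − r_1²) / (1 − r_1²)
r_1² = (0.332)² = 0.110224
Numerator = 0.489 − 0.1102 = 0.3788; denominator = 1 − 0.1102 = 0.8898
φ_{22} = 0.3788 / 0.8898 = 0.426

0.426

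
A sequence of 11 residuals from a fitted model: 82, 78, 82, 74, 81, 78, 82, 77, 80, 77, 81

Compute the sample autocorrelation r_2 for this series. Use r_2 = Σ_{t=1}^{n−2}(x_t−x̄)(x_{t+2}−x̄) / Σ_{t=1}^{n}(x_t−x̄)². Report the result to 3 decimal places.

0.592

Mean x̄ = (82 + 78 + 82 + 74 + 81 + 78 + 82 + 77 + 80 + 77 + 81)/11 = 79.2727
Numerator Σ_{t=1}^{9}(x_t−x̄)(x_{t+2}−x̄) = 41.5785
Denominator Σ(x_t−x̄)² = 70.1818
r_2 = 41.5785 / 70.1818 = 0.592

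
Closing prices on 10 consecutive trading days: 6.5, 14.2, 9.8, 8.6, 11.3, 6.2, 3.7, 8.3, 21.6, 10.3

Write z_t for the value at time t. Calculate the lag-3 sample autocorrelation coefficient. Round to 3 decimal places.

Mean z̄ = (6.5 + 14.2 + 9.8 + 8.6 + 11.3 + 6.2 + 3.7 + 8.3 + 21.6 + 10.3)/10 = 10.0500
Σ(z_t−z̄)(z_{t+3}−z̄) = (5.1475) + (5.1875) + (0.9625) + (9.2075) + (-2.1875) + (-44.4675) + (-1.5875) = -27.7375
Denominator Σ(z_t−z̄)² = 225.2250
r_3 = -27.7375 / 225.2250 = -0.123

-0.123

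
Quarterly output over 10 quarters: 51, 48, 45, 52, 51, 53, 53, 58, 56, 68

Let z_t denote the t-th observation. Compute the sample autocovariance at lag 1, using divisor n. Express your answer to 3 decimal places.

Mean z̄ = (51 + 48 + 45 + 52 + 51 + 53 + 53 + 58 + 56 + 68)/10 = 53.5000
Σ_{t=1}^{9}(z_t−z̄)(z_{t+1}−z̄) = 123.7500
γ_1 = 123.7500 / 10 = 12.375

12.375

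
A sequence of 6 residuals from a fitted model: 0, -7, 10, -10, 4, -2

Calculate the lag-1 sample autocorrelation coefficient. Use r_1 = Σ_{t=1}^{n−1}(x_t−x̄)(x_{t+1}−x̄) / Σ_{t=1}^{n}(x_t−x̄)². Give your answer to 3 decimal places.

Mean x̄ = (0 − 7 + 10 − 10 + 4 − 2)/6 = -0.8333
Σ(x_t−x̄)(x_{t+1}−x̄) = (-5.1389) + (-66.8056) + (-99.3056) + (-44.3056) + (-5.6389) = -221.1944
Denominator Σ(x_t−x̄)² = 264.8333
r_1 = -221.1944 / 264.8333 = -0.835

-0.835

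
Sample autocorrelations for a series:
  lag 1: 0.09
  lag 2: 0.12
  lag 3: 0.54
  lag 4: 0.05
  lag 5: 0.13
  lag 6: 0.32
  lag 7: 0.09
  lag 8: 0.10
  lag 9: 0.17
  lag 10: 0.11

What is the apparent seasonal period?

The largest autocorrelation is r_3 = 0.54, with weaker echoes at lags 6 (0.32) and 9 (0.17); the remaining lags stay at or below 0.13.
The dominant spike at lag 3 indicates a seasonal period of 3.

3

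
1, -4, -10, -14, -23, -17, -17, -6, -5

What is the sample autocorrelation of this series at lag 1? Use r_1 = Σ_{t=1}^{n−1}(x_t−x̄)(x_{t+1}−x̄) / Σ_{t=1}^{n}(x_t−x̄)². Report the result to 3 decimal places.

Mean x̄ = (1 − 4 − 10 − 14 − 23 − 17 − 17 − 6 − 5)/9 = -10.5556
Numerator Σ_{t=1}^{8}(x_t−x̄)(x_{t+1}−x̄) = 238.0247
Denominator Σ(x_t−x̄)² = 478.2222
r_1 = 238.0247 / 478.2222 = 0.498

0.498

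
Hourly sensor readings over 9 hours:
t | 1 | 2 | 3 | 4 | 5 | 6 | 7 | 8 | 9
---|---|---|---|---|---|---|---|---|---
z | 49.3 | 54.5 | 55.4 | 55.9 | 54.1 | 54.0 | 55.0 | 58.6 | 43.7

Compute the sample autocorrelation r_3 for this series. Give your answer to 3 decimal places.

-0.042

Mean z̄ = (49.3 + 54.5 + 55.4 + 55.9 + 54.1 + 54.0 + 55.0 + 58.6 + 43.7)/9 = 53.3889
Σ(z_t−z̄)(z_{t+3}−z̄) = (-10.2677) + (0.7901) + (1.2290) + (4.0457) + (3.7057) + (-5.9210) = -6.4181
Denominator Σ(z_t−z̄)² = 152.8089
r_3 = -6.4181 / 152.8089 = -0.042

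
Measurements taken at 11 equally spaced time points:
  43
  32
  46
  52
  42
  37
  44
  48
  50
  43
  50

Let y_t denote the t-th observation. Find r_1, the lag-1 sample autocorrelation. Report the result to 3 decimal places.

Mean ȳ = (43 + 32 + 46 + 52 + 42 + 37 + 44 + 48 + 50 + 43 + 50)/11 = 44.2727
Numerator Σ_{t=1}^{10}(y_t−ȳ)(y_{t+1}−ȳ) = 14.4711
Denominator Σ(y_t−ȳ)² = 354.1818
r_1 = 14.4711 / 354.1818 = 0.041

0.041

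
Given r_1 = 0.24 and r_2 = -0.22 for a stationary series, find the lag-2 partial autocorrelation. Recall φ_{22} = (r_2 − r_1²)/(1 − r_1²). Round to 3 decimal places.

-0.295

φ_{22} = (r_2 − r_1²) / (1 − r_1²)
r_1² = (0.24)² = 0.0576
Numerator = -0.22 − 0.0576 = -0.2776; denominator = 1 − 0.0576 = 0.9424
φ_{22} = -0.2776 / 0.9424 = -0.295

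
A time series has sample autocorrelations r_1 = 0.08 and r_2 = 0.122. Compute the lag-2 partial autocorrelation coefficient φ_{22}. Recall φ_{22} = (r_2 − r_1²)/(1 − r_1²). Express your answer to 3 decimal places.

0.116

φ_{22} = (r_2 − r_1²) / (1 − r_1²)
r_1² = (0.08)² = 0.0064
Numerator = 0.122 − 0.0064 = 0.1156; denominator = 1 − 0.0064 = 0.9936
φ_{22} = 0.1156 / 0.9936 = 0.116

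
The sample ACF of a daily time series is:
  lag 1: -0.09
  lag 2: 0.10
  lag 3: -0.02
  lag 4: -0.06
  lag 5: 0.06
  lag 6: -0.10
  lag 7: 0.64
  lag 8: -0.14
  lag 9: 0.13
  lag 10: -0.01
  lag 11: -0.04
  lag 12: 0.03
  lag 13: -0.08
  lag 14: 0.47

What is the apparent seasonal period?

The largest autocorrelation is r_7 = 0.64, with a weaker echo at lag 14 (0.47); the remaining lags stay at or below 0.13.
The dominant spike at lag 7 indicates a seasonal period of 7.

7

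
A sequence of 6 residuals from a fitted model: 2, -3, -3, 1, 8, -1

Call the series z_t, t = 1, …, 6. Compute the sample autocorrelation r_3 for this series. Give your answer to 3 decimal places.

Mean z̄ = (2 − 3 − 3 + 1 + 8 − 1)/6 = 0.6667
Deviations from mean: 1.3333, -3.6667, -3.6667, 0.3333, 7.3333, -1.6667
Numerator Σ_{t=1}^{3}(z_t−z̄)(z_{t+3}−z̄) = -20.3333
Denominator Σ(z_t−z̄)² = 85.3333
r_3 = -20.3333 / 85.3333 = -0.238

-0.238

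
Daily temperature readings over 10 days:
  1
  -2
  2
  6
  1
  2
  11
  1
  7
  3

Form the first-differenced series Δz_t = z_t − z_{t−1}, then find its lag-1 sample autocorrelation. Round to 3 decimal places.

First differences Δz: -3, 4, 4, -5, 1, 9, -10, 6, -4
Mean of differences = 0.2222
Numerator Σ(Δz_t−Δz̄)(Δz_{t+1}−Δz̄) = -188.0494
Denominator Σ(Δz_t−Δz̄)² = 299.5556
r_1(Δz) = -188.0494 / 299.5556 = -0.628

-0.628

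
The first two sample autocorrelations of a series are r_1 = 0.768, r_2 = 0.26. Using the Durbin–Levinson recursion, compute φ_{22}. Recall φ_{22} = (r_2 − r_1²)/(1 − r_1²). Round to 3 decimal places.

-0.804

φ_{22} = (r_2 − r_1²) / (1 − r_1²)
r_1² = (0.768)² = 0.589824
Numerator = 0.26 − 0.5898 = -0.3298; denominator = 1 − 0.5898 = 0.4102
φ_{22} = -0.3298 / 0.4102 = -0.804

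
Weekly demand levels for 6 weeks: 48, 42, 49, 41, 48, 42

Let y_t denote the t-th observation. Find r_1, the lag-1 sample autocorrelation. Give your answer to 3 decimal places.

Mean ȳ = (48 + 42 + 49 + 41 + 48 + 42)/6 = 45.0000
Deviations from mean: 3.0000, -3.0000, 4.0000, -4.0000, 3.0000, -3.0000
Numerator Σ_{t=1}^{5}(y_t−ȳ)(y_{t+1}−ȳ) = -58.0000
Denominator Σ(y_t−ȳ)² = 68.0000
r_1 = -58.0000 / 68.0000 = -0.853

-0.853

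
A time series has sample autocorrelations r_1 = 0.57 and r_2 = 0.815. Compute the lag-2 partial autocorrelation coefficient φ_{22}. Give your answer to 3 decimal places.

φ_{22} = (r_2 − r_1²) / (1 − r_1²)
r_1² = (0.57)² = 0.3249
Numerator = 0.815 − 0.3249 = 0.4901; denominator = 1 − 0.3249 = 0.6751
φ_{22} = 0.4901 / 0.6751 = 0.726

0.726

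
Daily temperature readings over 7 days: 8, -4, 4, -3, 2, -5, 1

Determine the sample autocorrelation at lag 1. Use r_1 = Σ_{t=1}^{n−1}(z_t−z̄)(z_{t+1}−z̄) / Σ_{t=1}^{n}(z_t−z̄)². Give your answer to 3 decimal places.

Mean z̄ = (8 − 4 + 4 − 3 + 2 − 5 + 1)/7 = 0.4286
Deviations from mean: 7.5714, -4.4286, 3.5714, -3.4286, 1.5714, -5.4286, 0.5714
Σ(z_t−z̄)(z_{t+1}−z̄) = (-33.5306) + (-15.8163) + (-12.2449) + (-5.3878) + (-8.5306) + (-3.1020) = -78.6122
Denominator Σ(z_t−z̄)² = 133.7143
r_1 = -78.6122 / 133.7143 = -0.588

-0.588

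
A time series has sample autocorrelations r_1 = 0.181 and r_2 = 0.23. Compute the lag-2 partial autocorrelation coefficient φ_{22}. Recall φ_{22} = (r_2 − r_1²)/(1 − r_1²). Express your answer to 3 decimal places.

0.204

φ_{22} = (r_2 − r_1²) / (1 − r_1²)
r_1² = (0.181)² = 0.032761
Numerator = 0.23 − 0.0328 = 0.1972; denominator = 1 − 0.0328 = 0.9672
φ_{22} = 0.1972 / 0.9672 = 0.204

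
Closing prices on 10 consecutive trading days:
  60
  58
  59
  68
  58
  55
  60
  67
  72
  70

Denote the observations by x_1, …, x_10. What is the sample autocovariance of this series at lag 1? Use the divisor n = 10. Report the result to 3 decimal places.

13.881

Mean x̄ = (60 + 58 + 59 + 68 + 58 + 55 + 60 + 67 + 72 + 70)/10 = 62.7000
Σ_{t=1}^{9}(x_t−x̄)(x_{t+1}−x̄) = 138.8100
γ_1 = 138.8100 / 10 = 13.881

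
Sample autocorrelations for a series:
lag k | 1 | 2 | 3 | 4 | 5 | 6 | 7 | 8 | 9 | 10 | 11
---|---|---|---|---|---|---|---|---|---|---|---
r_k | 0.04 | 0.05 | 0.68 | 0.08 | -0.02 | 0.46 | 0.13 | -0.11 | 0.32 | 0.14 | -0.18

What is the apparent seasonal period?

3

The largest autocorrelation is r_3 = 0.68, with weaker echoes at lags 6 (0.46) and 9 (0.32); the remaining lags stay at or below 0.14.
The dominant spike at lag 3 indicates a seasonal period of 3.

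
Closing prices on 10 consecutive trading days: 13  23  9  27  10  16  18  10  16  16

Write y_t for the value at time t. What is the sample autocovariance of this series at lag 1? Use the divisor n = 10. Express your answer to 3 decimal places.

Mean ȳ = (13 + 23 + 9 + 27 + 10 + 16 + 18 + 10 + 16 + 16)/10 = 15.8000
Σ_{t=1}^{9}(y_t−ȳ)(y_{t+1}−ȳ) = -224.8400
γ_1 = -224.8400 / 10 = -22.484

-22.484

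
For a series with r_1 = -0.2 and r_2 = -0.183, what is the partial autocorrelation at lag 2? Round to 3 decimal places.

-0.232

φ_{22} = (r_2 − r_1²) / (1 − r_1²)
r_1² = (-0.2)² = 0.04
Numerator = -0.183 − 0.0400 = -0.2230; denominator = 1 − 0.0400 = 0.9600
φ_{22} = -0.2230 / 0.9600 = -0.232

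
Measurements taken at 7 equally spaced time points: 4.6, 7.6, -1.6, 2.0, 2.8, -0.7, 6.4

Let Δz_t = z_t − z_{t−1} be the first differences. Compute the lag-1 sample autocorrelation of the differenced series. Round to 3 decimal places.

-0.491

First differences Δz: 3.0, -9.2, 3.6, 0.8, -3.5, 7.1
Mean of differences = 0.3000
Numerator Σ(Δz_t−Δz̄)(Δz_{t+1}−Δz̄) = -83.0900
Denominator Σ(Δz_t−Δz̄)² = 169.3600
r_1(Δz) = -83.0900 / 169.3600 = -0.491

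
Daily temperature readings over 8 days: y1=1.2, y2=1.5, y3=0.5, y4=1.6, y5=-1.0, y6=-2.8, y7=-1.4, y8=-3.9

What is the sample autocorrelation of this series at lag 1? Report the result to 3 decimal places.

0.423

Mean ȳ = (1.2 + 1.5 + 0.5 + 1.6 − 1.0 − 2.8 − 1.4 − 3.9)/8 = -0.5375
Deviations from mean: 1.7375, 2.0375, 1.0375, 2.1375, -0.4625, -2.2625, -0.8625, -3.3625
Numerator Σ_{t=1}^{7}(y_t−ȳ)(y_{t+1}−ȳ) = 12.7811
Denominator Σ(y_t−ȳ)² = 30.1988
r_1 = 12.7811 / 30.1988 = 0.423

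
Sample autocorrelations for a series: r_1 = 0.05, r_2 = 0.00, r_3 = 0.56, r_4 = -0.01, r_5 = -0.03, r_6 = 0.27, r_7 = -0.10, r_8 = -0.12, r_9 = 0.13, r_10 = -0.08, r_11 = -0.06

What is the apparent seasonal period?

The largest autocorrelation is r_3 = 0.56, with a weaker echo at lag 6 (0.27); the remaining lags stay at or below 0.13.
The dominant spike at lag 3 indicates a seasonal period of 3.

3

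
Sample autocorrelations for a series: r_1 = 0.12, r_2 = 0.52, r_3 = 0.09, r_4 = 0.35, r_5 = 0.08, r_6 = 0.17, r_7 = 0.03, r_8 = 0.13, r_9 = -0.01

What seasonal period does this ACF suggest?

The largest autocorrelation is r_2 = 0.52, with weaker echoes at lags 4 (0.35) and 6 (0.17); the remaining lags stay at or below 0.13.
The dominant spike at lag 2 indicates a seasonal period of 2.

2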